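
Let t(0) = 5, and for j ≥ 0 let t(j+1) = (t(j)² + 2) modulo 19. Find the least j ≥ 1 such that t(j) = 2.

Listing terms: t(0) = 5,  t(1) = 8,  t(2) = 9,  t(3) = 7,  t(4) = 13,  t(5) = 0,  t(6) = 2,  t(7) = 6,  t(8) = 0.
Since t(8) = t(5) = 0, the sequence is eventually periodic: after a pre-period of length 5 it cycles with period 3.
The value 2 first appears (with j ≥ 1) at t(6).

6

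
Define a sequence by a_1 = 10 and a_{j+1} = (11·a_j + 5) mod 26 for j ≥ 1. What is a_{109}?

10

We have a_1 = 10, a_2 = 11, a_3 = 22, a_4 = 13, a_5 = 18, a_6 = 21, a_7 = 2, a_8 = 1, a_9 = 16, a_{10} = 25, a_{11} = 20, a_{12} = 17, a_{13} = 10.
Since a_{13} = a_1 = 10, the sequence is periodic with period 12.
So a_{109} = a_{1 + ((109-1) mod 12)} = a_1 = 10.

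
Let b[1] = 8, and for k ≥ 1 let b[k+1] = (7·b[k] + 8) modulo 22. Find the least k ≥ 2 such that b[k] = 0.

b[1] = 8, b[2] = 20, b[3] = 16, b[4] = 10, b[5] = 12, b[6] = 4, b[7] = 14, b[8] = 18, b[9] = 2, b[10] = 0, b[11] = 8.
Since b[11] = b[1] = 8, the sequence is periodic with period 10.
The value 0 first appears (with k ≥ 2) at b[10].

10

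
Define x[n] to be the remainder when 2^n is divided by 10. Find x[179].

x[0] = 1, x[1] = 2, x[2] = 4, x[3] = 8, x[4] = 6, x[5] = 2.
Since x[5] = x[1] = 2, the sequence is eventually periodic: after a pre-period of length 1 it cycles with period 4.
For n ≥ 1, x[n] depends only on (n - 1) mod 4. (179 - 1) mod 4 = 2, so x[179] = x[3] = 8.

8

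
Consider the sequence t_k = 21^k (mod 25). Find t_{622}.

16

We have t_0 = 1, t_1 = 21, t_2 = 16, t_3 = 11, t_4 = 6, t_5 = 1.
Since t_5 = t_0 = 1, the sequence is periodic with period 5.
(622 - 0) mod 5 = 2, so t_{622} = t_2 = 16.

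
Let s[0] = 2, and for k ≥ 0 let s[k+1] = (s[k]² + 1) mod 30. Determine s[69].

17

Listing terms: s[0] = 2, s[1] = 5, s[2] = 26, s[3] = 17, s[4] = 20, s[5] = 11, s[6] = 2.
The sequence repeats with period 6.
(69 - 0) mod 6 = 3, so s[69] = s[3] = 17.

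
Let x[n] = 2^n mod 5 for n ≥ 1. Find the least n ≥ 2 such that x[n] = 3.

Computing terms: x[1] = 2, x[2] = 4, x[3] = 3, x[4] = 1, x[5] = 2.
The sequence repeats with period 4.
The value 3 first appears (with n ≥ 2) at x[3].

3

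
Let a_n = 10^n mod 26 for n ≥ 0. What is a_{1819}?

Listing terms: a_0 = 1,  a_1 = 10,  a_2 = 22,  a_3 = 12,  a_4 = 16,  a_5 = 4,  a_6 = 14,  a_7 = 10.
Since a_7 = a_1 = 10, the sequence is eventually periodic: after a pre-period of length 1 it cycles with period 6.
For n ≥ 1, a_n depends only on (n - 1) mod 6. (1819 - 1) mod 6 = 0, so a_{1819} = a_1 = 10.

10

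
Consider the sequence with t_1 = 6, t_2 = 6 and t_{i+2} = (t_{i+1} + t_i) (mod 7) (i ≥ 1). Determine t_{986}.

We have t_1 = 6, t_2 = 6, t_3 = 5, t_4 = 4, t_5 = 2, t_6 = 6, t_7 = 1, t_8 = 0, t_9 = 1, t_{10} = 1, t_{11} = 2, t_{12} = 3, t_{13} = 5, t_{14} = 1, t_{15} = 6, t_{16} = 0, t_{17} = 6, t_{18} = 6.
Since (t_{17}, t_{18}) = (t_1, t_2) = (6, 6) (two consecutive terms determine the rest), the sequence is periodic with period 16.
So t_{986} = t_{1 + ((986-1) mod 16)} = t_{10} = 1.

1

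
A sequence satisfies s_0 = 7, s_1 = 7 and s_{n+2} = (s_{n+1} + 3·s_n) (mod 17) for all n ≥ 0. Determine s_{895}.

0

Computing terms: s_0 = 7; s_1 = 7; s_2 = 11; s_3 = 15; s_4 = 14; s_5 = 8; s_6 = 16; s_7 = 6; s_8 = 3; s_9 = 4; s_{10} = 13; s_{11} = 8; s_{12} = 13; s_{13} = 3; s_{14} = 8; s_{15} = 0; s_{16} = 7; s_{17} = 7.
The sequence repeats with period 16.
So s_{895} = s_{0 + ((895-0) mod 16)} = s_{15} = 0.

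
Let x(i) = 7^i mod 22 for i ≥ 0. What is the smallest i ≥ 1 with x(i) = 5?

We have x(0) = 1; x(1) = 7; x(2) = 5; x(3) = 13; x(4) = 3; x(5) = 21; x(6) = 15; x(7) = 17; x(8) = 9; x(9) = 19; x(10) = 1.
Since x(10) = x(0) = 1, the sequence is periodic with period 10.
The value 5 first appears (with i ≥ 1) at x(2).

2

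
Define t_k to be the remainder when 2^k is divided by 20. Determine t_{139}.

8

t_0 = 1; t_1 = 2; t_2 = 4; t_3 = 8; t_4 = 16; t_5 = 12; t_6 = 4.
Since t_6 = t_2 = 4, the sequence is eventually periodic: after a pre-period of length 2 it cycles with period 4.
For k ≥ 2, t_k depends only on (k - 2) mod 4. (139 - 2) mod 4 = 1, so t_{139} = t_3 = 8.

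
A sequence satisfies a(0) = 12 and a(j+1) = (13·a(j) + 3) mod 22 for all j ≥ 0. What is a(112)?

2

Computing terms: a(0) = 12,  a(1) = 5,  a(2) = 2,  a(3) = 7,  a(4) = 6,  a(5) = 15,  a(6) = 0,  a(7) = 3,  a(8) = 20,  a(9) = 21,  a(10) = 12.
The sequence repeats with period 10.
So a(112) = a(0 + ((112-0) mod 10)) = a(2) = 2.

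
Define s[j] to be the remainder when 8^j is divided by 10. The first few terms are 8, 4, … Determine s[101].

8

We have s[1] = 8,  s[2] = 4,  s[3] = 2,  s[4] = 6,  s[5] = 8.
Since s[5] = s[1] = 8, the sequence is periodic with period 4.
(101 - 1) mod 4 = 0, so s[101] = s[1] = 8.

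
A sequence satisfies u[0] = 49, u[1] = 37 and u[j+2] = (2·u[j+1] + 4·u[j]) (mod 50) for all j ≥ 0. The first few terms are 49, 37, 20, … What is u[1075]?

We have u[0] = 49,  u[1] = 37,  u[2] = 20,  u[3] = 38,  u[4] = 6,  u[5] = 14,  u[6] = 2,  u[7] = 10,  u[8] = 28,  u[9] = 46,  u[10] = 4,  u[11] = 42,  u[12] = 0,  u[13] = 18,  u[14] = 36,  u[15] = 44,  u[16] = 32,  u[17] = 40,  u[18] = 8,  u[19] = 26,  u[20] = 34,  u[21] = 22,  u[22] = 30,  u[23] = 48,  u[24] = 16,  u[25] = 24,  u[26] = 12,  u[27] = 20,  u[28] = 38.
Since (u[27], u[28]) = (u[2], u[3]) = (20, 38) (two consecutive terms determine the rest), the sequence is eventually periodic: after a pre-period of length 2 it cycles with period 25.
For j ≥ 2, u[j] depends only on (j - 2) mod 25. (1075 - 2) mod 25 = 23, so u[1075] = u[25] = 24.

24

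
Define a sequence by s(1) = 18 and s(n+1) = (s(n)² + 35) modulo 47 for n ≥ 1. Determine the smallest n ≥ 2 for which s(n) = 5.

10

We have s(1) = 18, s(2) = 30, s(3) = 42, s(4) = 13, s(5) = 16, s(6) = 9, s(7) = 22, s(8) = 2, s(9) = 39, s(10) = 5, s(11) = 13.
Since s(11) = s(4) = 13, the sequence is eventually periodic: after a pre-period of length 3 it cycles with period 7.
The value 5 first appears (with n ≥ 2) at s(10).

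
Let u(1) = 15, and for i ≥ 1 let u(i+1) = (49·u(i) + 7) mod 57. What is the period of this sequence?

Computing terms: u(1) = 15,  u(2) = 1,  u(3) = 56,  u(4) = 15.
Since u(4) = u(1) = 15, the sequence is periodic with period 3.

3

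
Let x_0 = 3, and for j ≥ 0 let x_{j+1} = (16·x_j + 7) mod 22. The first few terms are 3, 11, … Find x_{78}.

Computing terms: x_0 = 3,  x_1 = 11,  x_2 = 7,  x_3 = 9,  x_4 = 19,  x_5 = 3.
Since x_5 = x_0 = 3, the sequence is periodic with period 5.
So x_{78} = x_{0 + ((78-0) mod 5)} = x_3 = 9.

9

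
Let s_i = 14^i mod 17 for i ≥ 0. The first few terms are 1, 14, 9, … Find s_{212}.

s_0 = 1,  s_1 = 14,  s_2 = 9,  s_3 = 7,  s_4 = 13,  s_5 = 12,  s_6 = 15,  s_7 = 6,  s_8 = 16,  s_9 = 3,  s_{10} = 8,  s_{11} = 10,  s_{12} = 4,  s_{13} = 5,  s_{14} = 2,  s_{15} = 11,  s_{16} = 1.
The sequence repeats with period 16.
So s_{212} = s_{0 + ((212-0) mod 16)} = s_4 = 13.

13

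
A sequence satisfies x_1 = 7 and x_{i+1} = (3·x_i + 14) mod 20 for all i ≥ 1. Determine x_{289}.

x_1 = 7,  x_2 = 15,  x_3 = 19,  x_4 = 11,  x_5 = 7.
The sequence repeats with period 4.
So x_{289} = x_{1 + ((289-1) mod 4)} = x_1 = 7.

7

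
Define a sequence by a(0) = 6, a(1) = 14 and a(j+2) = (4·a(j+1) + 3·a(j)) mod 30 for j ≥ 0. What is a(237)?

14

We have a(0) = 6, a(1) = 14, a(2) = 14, a(3) = 8, a(4) = 14, a(5) = 20, a(6) = 2, a(7) = 8, a(8) = 8, a(9) = 26, a(10) = 8, a(11) = 20, a(12) = 14, a(13) = 26, a(14) = 26, a(15) = 2, a(16) = 26, a(17) = 20, a(18) = 8, a(19) = 2, a(20) = 2, a(21) = 14, a(22) = 2, a(23) = 20, a(24) = 26, a(25) = 14, a(26) = 14.
Since (a(25), a(26)) = (a(1), a(2)) = (14, 14) (two consecutive terms determine the rest), the sequence is eventually periodic: after a pre-period of length 1 it cycles with period 24.
For j ≥ 1, a(j) depends only on (j - 1) mod 24. (237 - 1) mod 24 = 20, so a(237) = a(21) = 14.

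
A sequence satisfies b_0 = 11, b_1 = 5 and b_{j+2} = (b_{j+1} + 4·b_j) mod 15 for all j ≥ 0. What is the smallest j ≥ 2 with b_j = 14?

8

Listing terms: b_0 = 11; b_1 = 5; b_2 = 4; b_3 = 9; b_4 = 10; b_5 = 1; b_6 = 11; b_7 = 0; b_8 = 14; b_9 = 14; b_{10} = 10; b_{11} = 6; b_{12} = 1; b_{13} = 10; b_{14} = 14; b_{15} = 9; b_{16} = 5; b_{17} = 11; b_{18} = 1; b_{19} = 0; b_{20} = 4; b_{21} = 4; b_{22} = 5; b_{23} = 6; b_{24} = 11; b_{25} = 5.
The sequence repeats with period 24.
The value 14 first appears (with j ≥ 2) at b_8.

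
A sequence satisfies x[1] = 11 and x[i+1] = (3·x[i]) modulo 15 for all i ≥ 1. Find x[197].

We have x[1] = 11,  x[2] = 3,  x[3] = 9,  x[4] = 12,  x[5] = 6,  x[6] = 3.
Since x[6] = x[2] = 3, the sequence is eventually periodic: after a pre-period of length 1 it cycles with period 4.
For i ≥ 2, x[i] depends only on (i - 2) mod 4. (197 - 2) mod 4 = 3, so x[197] = x[5] = 6.

6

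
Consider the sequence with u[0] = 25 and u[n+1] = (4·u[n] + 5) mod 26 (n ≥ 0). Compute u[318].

Computing terms: u[0] = 25, u[1] = 1, u[2] = 9, u[3] = 15, u[4] = 13, u[5] = 5, u[6] = 25.
Since u[6] = u[0] = 25, the sequence is periodic with period 6.
So u[318] = u[0 + ((318-0) mod 6)] = u[0] = 25.

25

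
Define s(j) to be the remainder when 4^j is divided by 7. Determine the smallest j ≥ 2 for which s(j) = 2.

2

Computing terms: s(1) = 4; s(2) = 2; s(3) = 1; s(4) = 4.
Since s(4) = s(1) = 4, the sequence is periodic with period 3.
The value 2 first appears (with j ≥ 2) at s(2).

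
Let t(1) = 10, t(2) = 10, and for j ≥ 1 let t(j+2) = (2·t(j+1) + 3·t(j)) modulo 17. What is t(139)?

11

Listing terms: t(1) = 10; t(2) = 10; t(3) = 16; t(4) = 11; t(5) = 2; t(6) = 3; t(7) = 12; t(8) = 16; t(9) = 0; t(10) = 14; t(11) = 11; t(12) = 13; t(13) = 8; t(14) = 4; t(15) = 15; t(16) = 8; t(17) = 10; t(18) = 10.
Since (t(17), t(18)) = (t(1), t(2)) = (10, 10) (two consecutive terms determine the rest), the sequence is periodic with period 16.
So t(139) = t(1 + ((139-1) mod 16)) = t(11) = 11.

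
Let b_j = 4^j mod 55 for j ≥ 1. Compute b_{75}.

Computing terms: b_1 = 4,  b_2 = 16,  b_3 = 9,  b_4 = 36,  b_5 = 34,  b_6 = 26,  b_7 = 49,  b_8 = 31,  b_9 = 14,  b_{10} = 1,  b_{11} = 4.
The sequence repeats with period 10.
(75 - 1) mod 10 = 4, so b_{75} = b_5 = 34.

34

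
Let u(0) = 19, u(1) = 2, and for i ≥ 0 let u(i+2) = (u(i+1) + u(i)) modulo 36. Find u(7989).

19

Computing terms: u(0) = 19,  u(1) = 2,  u(2) = 21,  u(3) = 23,  u(4) = 8,  u(5) = 31,  u(6) = 3,  u(7) = 34,  u(8) = 1,  u(9) = 35,  u(10) = 0,  u(11) = 35,  u(12) = 35,  u(13) = 34,  u(14) = 33,  u(15) = 31,  u(16) = 28,  u(17) = 23,  u(18) = 15,  u(19) = 2,  u(20) = 17,  u(21) = 19,  u(22) = 0,  u(23) = 19,  u(24) = 19,  u(25) = 2.
Since (u(24), u(25)) = (u(0), u(1)) = (19, 2) (two consecutive terms determine the rest), the sequence is periodic with period 24.
So u(7989) = u(0 + ((7989-0) mod 24)) = u(21) = 19.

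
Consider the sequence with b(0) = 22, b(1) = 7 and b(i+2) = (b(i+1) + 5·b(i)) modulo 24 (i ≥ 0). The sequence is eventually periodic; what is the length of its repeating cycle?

12

b(0) = 22,  b(1) = 7,  b(2) = 21,  b(3) = 8,  b(4) = 17,  b(5) = 9,  b(6) = 22,  b(7) = 19,  b(8) = 9,  b(9) = 8,  b(10) = 5,  b(11) = 21,  b(12) = 22,  b(13) = 7.
Since (b(12), b(13)) = (b(0), b(1)) = (22, 7) (two consecutive terms determine the rest), the sequence is periodic with period 12.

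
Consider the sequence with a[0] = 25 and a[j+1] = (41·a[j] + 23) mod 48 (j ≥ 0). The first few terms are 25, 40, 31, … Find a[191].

We have a[0] = 25, a[1] = 40, a[2] = 31, a[3] = 46, a[4] = 37, a[5] = 4, a[6] = 43, a[7] = 10, a[8] = 1, a[9] = 16, a[10] = 7, a[11] = 22, a[12] = 13, a[13] = 28, a[14] = 19, a[15] = 34, a[16] = 25.
The sequence repeats with period 16.
(191 - 0) mod 16 = 15, so a[191] = a[15] = 34.

34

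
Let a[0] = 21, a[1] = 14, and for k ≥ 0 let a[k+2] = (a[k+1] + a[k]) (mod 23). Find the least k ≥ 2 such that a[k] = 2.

24

We have a[0] = 21; a[1] = 14; a[2] = 12; a[3] = 3; a[4] = 15; a[5] = 18; a[6] = 10; a[7] = 5; a[8] = 15; a[9] = 20; a[10] = 12; a[11] = 9; a[12] = 21; a[13] = 7; a[14] = 5; a[15] = 12; a[16] = 17; a[17] = 6; a[18] = 0; a[19] = 6; a[20] = 6; a[21] = 12; a[22] = 18; a[23] = 7; a[24] = 2; a[25] = 9; a[26] = 11; a[27] = 20; a[28] = 8; a[29] = 5; a[30] = 13; a[31] = 18; a[32] = 8; a[33] = 3; a[34] = 11; a[35] = 14; a[36] = 2; a[37] = 16; a[38] = 18; a[39] = 11; a[40] = 6; a[41] = 17; a[42] = 0; a[43] = 17; a[44] = 17; a[45] = 11; a[46] = 5; a[47] = 16; a[48] = 21; a[49] = 14.
The sequence repeats with period 48.
The value 2 first appears (with k ≥ 2) at a[24].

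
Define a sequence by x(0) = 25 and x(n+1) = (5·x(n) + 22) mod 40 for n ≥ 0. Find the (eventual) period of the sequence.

4

Listing terms: x(0) = 25,  x(1) = 27,  x(2) = 37,  x(3) = 7,  x(4) = 17,  x(5) = 27.
Since x(5) = x(1) = 27, the sequence is eventually periodic: after a pre-period of length 1 it cycles with period 4.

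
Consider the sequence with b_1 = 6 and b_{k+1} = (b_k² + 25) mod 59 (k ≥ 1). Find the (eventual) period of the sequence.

4

b_1 = 6; b_2 = 2; b_3 = 29; b_4 = 40; b_5 = 32; b_6 = 46; b_7 = 17; b_8 = 19; b_9 = 32.
Since b_9 = b_5 = 32, the sequence is eventually periodic: after a pre-period of length 4 it cycles with period 4.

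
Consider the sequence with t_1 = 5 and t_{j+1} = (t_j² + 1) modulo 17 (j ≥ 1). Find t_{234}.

2

Computing terms: t_1 = 5,  t_2 = 9,  t_3 = 14,  t_4 = 10,  t_5 = 16,  t_6 = 2,  t_7 = 5.
The sequence repeats with period 6.
(234 - 1) mod 6 = 5, so t_{234} = t_6 = 2.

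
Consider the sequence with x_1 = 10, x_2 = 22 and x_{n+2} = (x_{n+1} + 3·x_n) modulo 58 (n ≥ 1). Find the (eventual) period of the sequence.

28

Listing terms: x_1 = 10, x_2 = 22, x_3 = 52, x_4 = 2, x_5 = 42, x_6 = 48, x_7 = 0, x_8 = 28, x_9 = 28, x_{10} = 54, x_{11} = 22, x_{12} = 10, x_{13} = 18, x_{14} = 48, x_{15} = 44, x_{16} = 14, x_{17} = 30, x_{18} = 14, x_{19} = 46, x_{20} = 30, x_{21} = 52, x_{22} = 26, x_{23} = 8, x_{24} = 28, x_{25} = 52, x_{26} = 20, x_{27} = 2, x_{28} = 4, x_{29} = 10, x_{30} = 22.
Since (x_{29}, x_{30}) = (x_1, x_2) = (10, 22) (two consecutive terms determine the rest), the sequence is periodic with period 28.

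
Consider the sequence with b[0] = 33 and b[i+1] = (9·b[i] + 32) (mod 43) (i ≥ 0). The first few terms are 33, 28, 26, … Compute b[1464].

16

Computing terms: b[0] = 33; b[1] = 28; b[2] = 26; b[3] = 8; b[4] = 18; b[5] = 22; b[6] = 15; b[7] = 38; b[8] = 30; b[9] = 1; b[10] = 41; b[11] = 14; b[12] = 29; b[13] = 35; b[14] = 3; b[15] = 16; b[16] = 4; b[17] = 25; b[18] = 42; b[19] = 23; b[20] = 24; b[21] = 33.
Since b[21] = b[0] = 33, the sequence is periodic with period 21.
So b[1464] = b[0 + ((1464-0) mod 21)] = b[15] = 16.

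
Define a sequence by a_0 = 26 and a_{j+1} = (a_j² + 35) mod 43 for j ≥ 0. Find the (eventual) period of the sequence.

3

a_0 = 26, a_1 = 23, a_2 = 5, a_3 = 17, a_4 = 23.
Since a_4 = a_1 = 23, the sequence is eventually periodic: after a pre-period of length 1 it cycles with period 3.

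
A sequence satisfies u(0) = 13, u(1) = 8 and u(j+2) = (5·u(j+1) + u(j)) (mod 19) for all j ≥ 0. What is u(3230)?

Computing terms: u(0) = 13; u(1) = 8; u(2) = 15; u(3) = 7; u(4) = 12; u(5) = 10; u(6) = 5; u(7) = 16; u(8) = 9; u(9) = 4; u(10) = 10; u(11) = 16; u(12) = 14; u(13) = 10; u(14) = 7; u(15) = 7; u(16) = 4; u(17) = 8; u(18) = 6; u(19) = 0; u(20) = 6; u(21) = 11; u(22) = 4; u(23) = 12; u(24) = 7; u(25) = 9; u(26) = 14; u(27) = 3; u(28) = 10; u(29) = 15; u(30) = 9; u(31) = 3; u(32) = 5; u(33) = 9; u(34) = 12; u(35) = 12; u(36) = 15; u(37) = 11; u(38) = 13; u(39) = 0; u(40) = 13; u(41) = 8.
Since (u(40), u(41)) = (u(0), u(1)) = (13, 8) (two consecutive terms determine the rest), the sequence is periodic with period 40.
(3230 - 0) mod 40 = 30, so u(3230) = u(30) = 9.

9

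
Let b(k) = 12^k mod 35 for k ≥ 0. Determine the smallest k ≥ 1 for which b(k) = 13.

Listing terms: b(0) = 1; b(1) = 12; b(2) = 4; b(3) = 13; b(4) = 16; b(5) = 17; b(6) = 29; b(7) = 33; b(8) = 11; b(9) = 27; b(10) = 9; b(11) = 3; b(12) = 1.
The sequence repeats with period 12.
The value 13 first appears (with k ≥ 1) at b(3).

3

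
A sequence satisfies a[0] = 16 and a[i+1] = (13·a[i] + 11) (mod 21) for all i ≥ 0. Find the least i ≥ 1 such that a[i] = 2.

a[0] = 16, a[1] = 9, a[2] = 2, a[3] = 16.
The sequence repeats with period 3.
The value 2 first appears (with i ≥ 1) at a[2].

2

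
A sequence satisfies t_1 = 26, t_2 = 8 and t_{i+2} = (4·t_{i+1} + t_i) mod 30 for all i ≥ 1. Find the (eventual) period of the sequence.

40

Computing terms: t_1 = 26,  t_2 = 8,  t_3 = 28,  t_4 = 0,  t_5 = 28,  t_6 = 22,  t_7 = 26,  t_8 = 6,  t_9 = 20,  t_{10} = 26,  t_{11} = 4,  t_{12} = 12,  t_{13} = 22,  t_{14} = 10,  t_{15} = 2,  t_{16} = 18,  t_{17} = 14,  t_{18} = 14,  t_{19} = 10,  t_{20} = 24,  t_{21} = 16,  t_{22} = 28,  t_{23} = 8,  t_{24} = 0,  t_{25} = 8,  t_{26} = 2,  t_{27} = 16,  t_{28} = 6,  t_{29} = 10,  t_{30} = 16,  t_{31} = 14,  t_{32} = 12,  t_{33} = 2,  t_{34} = 20,  t_{35} = 22,  t_{36} = 18,  t_{37} = 4,  t_{38} = 4,  t_{39} = 20,  t_{40} = 24,  t_{41} = 26,  t_{42} = 8.
The sequence repeats with period 40.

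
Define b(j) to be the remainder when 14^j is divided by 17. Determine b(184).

16

Listing terms: b(0) = 1; b(1) = 14; b(2) = 9; b(3) = 7; b(4) = 13; b(5) = 12; b(6) = 15; b(7) = 6; b(8) = 16; b(9) = 3; b(10) = 8; b(11) = 10; b(12) = 4; b(13) = 5; b(14) = 2; b(15) = 11; b(16) = 1.
Since b(16) = b(0) = 1, the sequence is periodic with period 16.
(184 - 0) mod 16 = 8, so b(184) = b(8) = 16.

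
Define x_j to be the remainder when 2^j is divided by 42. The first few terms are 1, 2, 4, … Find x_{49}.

2

We have x_0 = 1, x_1 = 2, x_2 = 4, x_3 = 8, x_4 = 16, x_5 = 32, x_6 = 22, x_7 = 2.
Since x_7 = x_1 = 2, the sequence is eventually periodic: after a pre-period of length 1 it cycles with period 6.
For j ≥ 1, x_j depends only on (j - 1) mod 6. (49 - 1) mod 6 = 0, so x_{49} = x_1 = 2.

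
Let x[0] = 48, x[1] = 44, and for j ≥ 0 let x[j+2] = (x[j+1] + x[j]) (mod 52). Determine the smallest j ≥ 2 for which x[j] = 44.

23

Listing terms: x[0] = 48,  x[1] = 44,  x[2] = 40,  x[3] = 32,  x[4] = 20,  x[5] = 0,  x[6] = 20,  x[7] = 20,  x[8] = 40,  x[9] = 8,  x[10] = 48,  x[11] = 4,  x[12] = 0,  x[13] = 4,  x[14] = 4,  x[15] = 8,  x[16] = 12,  x[17] = 20,  x[18] = 32,  x[19] = 0,  x[20] = 32,  x[21] = 32,  x[22] = 12,  x[23] = 44,  x[24] = 4,  x[25] = 48,  x[26] = 0,  x[27] = 48,  x[28] = 48,  x[29] = 44.
Since (x[28], x[29]) = (x[0], x[1]) = (48, 44) (two consecutive terms determine the rest), the sequence is periodic with period 28.
The value 44 first appears (with j ≥ 2) at x[23].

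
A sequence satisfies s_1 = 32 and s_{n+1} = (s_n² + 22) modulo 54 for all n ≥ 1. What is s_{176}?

Listing terms: s_1 = 32,  s_2 = 20,  s_3 = 44,  s_4 = 14,  s_5 = 2,  s_6 = 26,  s_7 = 50,  s_8 = 38,  s_9 = 8,  s_{10} = 32.
The sequence repeats with period 9.
So s_{176} = s_{1 + ((176-1) mod 9)} = s_5 = 2.

2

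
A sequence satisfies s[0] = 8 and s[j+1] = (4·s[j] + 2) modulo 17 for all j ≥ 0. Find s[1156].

8

s[0] = 8; s[1] = 0; s[2] = 2; s[3] = 10; s[4] = 8.
Since s[4] = s[0] = 8, the sequence is periodic with period 4.
(1156 - 0) mod 4 = 0, so s[1156] = s[0] = 8.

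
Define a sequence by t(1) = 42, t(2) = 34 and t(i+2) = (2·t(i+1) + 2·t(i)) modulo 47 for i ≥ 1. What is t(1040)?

23

We have t(1) = 42, t(2) = 34, t(3) = 11, t(4) = 43, t(5) = 14, t(6) = 20, t(7) = 21, t(8) = 35, t(9) = 18, t(10) = 12, t(11) = 13, t(12) = 3, t(13) = 32, t(14) = 23, t(15) = 16, t(16) = 31, t(17) = 0, t(18) = 15, t(19) = 30, t(20) = 43, t(21) = 5, t(22) = 2, t(23) = 14, t(24) = 32, t(25) = 45, t(26) = 13, t(27) = 22, t(28) = 23, t(29) = 43, t(30) = 38, t(31) = 21, t(32) = 24, t(33) = 43, t(34) = 40, t(35) = 25, t(36) = 36, t(37) = 28, t(38) = 34, t(39) = 30, t(40) = 34, t(41) = 34, t(42) = 42, t(43) = 11, t(44) = 12, t(45) = 46, t(46) = 22, t(47) = 42, t(48) = 34.
Since (t(47), t(48)) = (t(1), t(2)) = (42, 34) (two consecutive terms determine the rest), the sequence is periodic with period 46.
(1040 - 1) mod 46 = 27, so t(1040) = t(28) = 23.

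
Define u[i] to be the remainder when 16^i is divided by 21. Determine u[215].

4

Computing terms: u[1] = 16; u[2] = 4; u[3] = 1; u[4] = 16.
Since u[4] = u[1] = 16, the sequence is periodic with period 3.
(215 - 1) mod 3 = 1, so u[215] = u[2] = 4.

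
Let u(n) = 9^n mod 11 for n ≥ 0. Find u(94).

5

Listing terms: u(0) = 1,  u(1) = 9,  u(2) = 4,  u(3) = 3,  u(4) = 5,  u(5) = 1.
Since u(5) = u(0) = 1, the sequence is periodic with period 5.
So u(94) = u(0 + ((94-0) mod 5)) = u(4) = 5.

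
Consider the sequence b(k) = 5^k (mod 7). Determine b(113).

3

b(0) = 1; b(1) = 5; b(2) = 4; b(3) = 6; b(4) = 2; b(5) = 3; b(6) = 1.
Since b(6) = b(0) = 1, the sequence is periodic with period 6.
So b(113) = b(0 + ((113-0) mod 6)) = b(5) = 3.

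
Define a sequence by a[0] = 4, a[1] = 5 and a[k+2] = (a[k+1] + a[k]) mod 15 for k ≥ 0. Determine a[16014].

12

a[0] = 4, a[1] = 5, a[2] = 9, a[3] = 14, a[4] = 8, a[5] = 7, a[6] = 0, a[7] = 7, a[8] = 7, a[9] = 14, a[10] = 6, a[11] = 5, a[12] = 11, a[13] = 1, a[14] = 12, a[15] = 13, a[16] = 10, a[17] = 8, a[18] = 3, a[19] = 11, a[20] = 14, a[21] = 10, a[22] = 9, a[23] = 4, a[24] = 13, a[25] = 2, a[26] = 0, a[27] = 2, a[28] = 2, a[29] = 4, a[30] = 6, a[31] = 10, a[32] = 1, a[33] = 11, a[34] = 12, a[35] = 8, a[36] = 5, a[37] = 13, a[38] = 3, a[39] = 1, a[40] = 4, a[41] = 5.
Since (a[40], a[41]) = (a[0], a[1]) = (4, 5) (two consecutive terms determine the rest), the sequence is periodic with period 40.
(16014 - 0) mod 40 = 14, so a[16014] = a[14] = 12.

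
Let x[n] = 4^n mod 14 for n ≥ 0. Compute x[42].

8

We have x[0] = 1,  x[1] = 4,  x[2] = 2,  x[3] = 8,  x[4] = 4.
Since x[4] = x[1] = 4, the sequence is eventually periodic: after a pre-period of length 1 it cycles with period 3.
For n ≥ 1, x[n] depends only on (n - 1) mod 3. (42 - 1) mod 3 = 2, so x[42] = x[3] = 8.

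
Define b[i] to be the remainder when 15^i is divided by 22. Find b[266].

b[1] = 15,  b[2] = 5,  b[3] = 9,  b[4] = 3,  b[5] = 1,  b[6] = 15.
Since b[6] = b[1] = 15, the sequence is periodic with period 5.
(266 - 1) mod 5 = 0, so b[266] = b[1] = 15.

15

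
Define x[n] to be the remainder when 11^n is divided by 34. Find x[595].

Listing terms: x[0] = 1,  x[1] = 11,  x[2] = 19,  x[3] = 5,  x[4] = 21,  x[5] = 27,  x[6] = 25,  x[7] = 3,  x[8] = 33,  x[9] = 23,  x[10] = 15,  x[11] = 29,  x[12] = 13,  x[13] = 7,  x[14] = 9,  x[15] = 31,  x[16] = 1.
The sequence repeats with period 16.
So x[595] = x[0 + ((595-0) mod 16)] = x[3] = 5.

5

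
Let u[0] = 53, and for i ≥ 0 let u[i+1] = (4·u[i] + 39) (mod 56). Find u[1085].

u[0] = 53, u[1] = 27, u[2] = 35, u[3] = 11, u[4] = 27.
Since u[4] = u[1] = 27, the sequence is eventually periodic: after a pre-period of length 1 it cycles with period 3.
For i ≥ 1, u[i] depends only on (i - 1) mod 3. (1085 - 1) mod 3 = 1, so u[1085] = u[2] = 35.

35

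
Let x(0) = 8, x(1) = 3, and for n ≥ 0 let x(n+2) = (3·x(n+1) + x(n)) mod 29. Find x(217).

Computing terms: x(0) = 8,  x(1) = 3,  x(2) = 17,  x(3) = 25,  x(4) = 5,  x(5) = 11,  x(6) = 9,  x(7) = 9,  x(8) = 7,  x(9) = 1,  x(10) = 10,  x(11) = 2,  x(12) = 16,  x(13) = 21,  x(14) = 21,  x(15) = 26,  x(16) = 12,  x(17) = 4,  x(18) = 24,  x(19) = 18,  x(20) = 20,  x(21) = 20,  x(22) = 22,  x(23) = 28,  x(24) = 19,  x(25) = 27,  x(26) = 13,  x(27) = 8,  x(28) = 8,  x(29) = 3.
The sequence repeats with period 28.
So x(217) = x(0 + ((217-0) mod 28)) = x(21) = 20.

20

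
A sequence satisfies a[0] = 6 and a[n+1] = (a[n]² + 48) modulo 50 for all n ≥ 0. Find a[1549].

34

Computing terms: a[0] = 6; a[1] = 34; a[2] = 4; a[3] = 14; a[4] = 44; a[5] = 34.
Since a[5] = a[1] = 34, the sequence is eventually periodic: after a pre-period of length 1 it cycles with period 4.
For n ≥ 1, a[n] depends only on (n - 1) mod 4. (1549 - 1) mod 4 = 0, so a[1549] = a[1] = 34.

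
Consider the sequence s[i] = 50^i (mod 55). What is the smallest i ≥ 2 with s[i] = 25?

Computing terms: s[1] = 50,  s[2] = 25,  s[3] = 40,  s[4] = 20,  s[5] = 10,  s[6] = 5,  s[7] = 30,  s[8] = 15,  s[9] = 35,  s[10] = 45,  s[11] = 50.
Since s[11] = s[1] = 50, the sequence is periodic with period 10.
The value 25 first appears (with i ≥ 2) at s[2].

2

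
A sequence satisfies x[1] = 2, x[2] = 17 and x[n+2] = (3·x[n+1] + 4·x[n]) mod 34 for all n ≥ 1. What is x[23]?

x[1] = 2,  x[2] = 17,  x[3] = 25,  x[4] = 7,  x[5] = 19,  x[6] = 17,  x[7] = 25.
Since (x[6], x[7]) = (x[2], x[3]) = (17, 25) (two consecutive terms determine the rest), the sequence is eventually periodic: after a pre-period of length 1 it cycles with period 4.
For n ≥ 2, x[n] depends only on (n - 2) mod 4. (23 - 2) mod 4 = 1, so x[23] = x[3] = 25.

25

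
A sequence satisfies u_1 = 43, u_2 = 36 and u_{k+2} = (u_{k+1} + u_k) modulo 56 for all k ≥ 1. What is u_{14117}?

26

Computing terms: u_1 = 43; u_2 = 36; u_3 = 23; u_4 = 3; u_5 = 26; u_6 = 29; u_7 = 55; u_8 = 28; u_9 = 27; u_{10} = 55; u_{11} = 26; u_{12} = 25; u_{13} = 51; u_{14} = 20; u_{15} = 15; u_{16} = 35; u_{17} = 50; u_{18} = 29; u_{19} = 23; u_{20} = 52; u_{21} = 19; u_{22} = 15; u_{23} = 34; u_{24} = 49; u_{25} = 27; u_{26} = 20; u_{27} = 47; u_{28} = 11; u_{29} = 2; u_{30} = 13; u_{31} = 15; u_{32} = 28; u_{33} = 43; u_{34} = 15; u_{35} = 2; u_{36} = 17; u_{37} = 19; u_{38} = 36; u_{39} = 55; u_{40} = 35; u_{41} = 34; u_{42} = 13; u_{43} = 47; u_{44} = 4; u_{45} = 51; u_{46} = 55; u_{47} = 50; u_{48} = 49; u_{49} = 43; u_{50} = 36.
Since (u_{49}, u_{50}) = (u_1, u_2) = (43, 36) (two consecutive terms determine the rest), the sequence is periodic with period 48.
So u_{14117} = u_{1 + ((14117-1) mod 48)} = u_5 = 26.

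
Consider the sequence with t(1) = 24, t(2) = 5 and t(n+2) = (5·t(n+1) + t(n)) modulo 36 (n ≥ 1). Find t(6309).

Listing terms: t(1) = 24; t(2) = 5; t(3) = 13; t(4) = 34; t(5) = 3; t(6) = 13; t(7) = 32; t(8) = 29; t(9) = 33; t(10) = 14; t(11) = 31; t(12) = 25; t(13) = 12; t(14) = 13; t(15) = 5; t(16) = 2; t(17) = 15; t(18) = 5; t(19) = 4; t(20) = 25; t(21) = 21; t(22) = 22; t(23) = 23; t(24) = 29; t(25) = 24; t(26) = 5.
Since (t(25), t(26)) = (t(1), t(2)) = (24, 5) (two consecutive terms determine the rest), the sequence is periodic with period 24.
So t(6309) = t(1 + ((6309-1) mod 24)) = t(21) = 21.

21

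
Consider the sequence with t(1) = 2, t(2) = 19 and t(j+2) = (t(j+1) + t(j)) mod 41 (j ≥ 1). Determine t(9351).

t(1) = 2,  t(2) = 19,  t(3) = 21,  t(4) = 40,  t(5) = 20,  t(6) = 19,  t(7) = 39,  t(8) = 17,  t(9) = 15,  t(10) = 32,  t(11) = 6,  t(12) = 38,  t(13) = 3,  t(14) = 0,  t(15) = 3,  t(16) = 3,  t(17) = 6,  t(18) = 9,  t(19) = 15,  t(20) = 24,  t(21) = 39,  t(22) = 22,  t(23) = 20,  t(24) = 1,  t(25) = 21,  t(26) = 22,  t(27) = 2,  t(28) = 24,  t(29) = 26,  t(30) = 9,  t(31) = 35,  t(32) = 3,  t(33) = 38,  t(34) = 0,  t(35) = 38,  t(36) = 38,  t(37) = 35,  t(38) = 32,  t(39) = 26,  t(40) = 17,  t(41) = 2,  t(42) = 19.
Since (t(41), t(42)) = (t(1), t(2)) = (2, 19) (two consecutive terms determine the rest), the sequence is periodic with period 40.
So t(9351) = t(1 + ((9351-1) mod 40)) = t(31) = 35.

35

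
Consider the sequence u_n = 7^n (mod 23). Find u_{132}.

Computing terms: u_1 = 7, u_2 = 3, u_3 = 21, u_4 = 9, u_5 = 17, u_6 = 4, u_7 = 5, u_8 = 12, u_9 = 15, u_{10} = 13, u_{11} = 22, u_{12} = 16, u_{13} = 20, u_{14} = 2, u_{15} = 14, u_{16} = 6, u_{17} = 19, u_{18} = 18, u_{19} = 11, u_{20} = 8, u_{21} = 10, u_{22} = 1, u_{23} = 7.
Since u_{23} = u_1 = 7, the sequence is periodic with period 22.
(132 - 1) mod 22 = 21, so u_{132} = u_{22} = 1.

1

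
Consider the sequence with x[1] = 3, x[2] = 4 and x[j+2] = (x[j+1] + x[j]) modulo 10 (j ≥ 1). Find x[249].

3

We have x[1] = 3, x[2] = 4, x[3] = 7, x[4] = 1, x[5] = 8, x[6] = 9, x[7] = 7, x[8] = 6, x[9] = 3, x[10] = 9, x[11] = 2, x[12] = 1, x[13] = 3, x[14] = 4.
The sequence repeats with period 12.
(249 - 1) mod 12 = 8, so x[249] = x[9] = 3.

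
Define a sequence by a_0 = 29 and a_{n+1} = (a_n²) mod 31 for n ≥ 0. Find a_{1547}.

a_0 = 29, a_1 = 4, a_2 = 16, a_3 = 8, a_4 = 2, a_5 = 4.
Since a_5 = a_1 = 4, the sequence is eventually periodic: after a pre-period of length 1 it cycles with period 4.
For n ≥ 1, a_n depends only on (n - 1) mod 4. (1547 - 1) mod 4 = 2, so a_{1547} = a_3 = 8.

8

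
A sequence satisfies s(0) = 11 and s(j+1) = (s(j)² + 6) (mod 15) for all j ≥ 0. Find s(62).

s(0) = 11, s(1) = 7, s(2) = 10, s(3) = 1, s(4) = 7.
Since s(4) = s(1) = 7, the sequence is eventually periodic: after a pre-period of length 1 it cycles with period 3.
For j ≥ 1, s(j) depends only on (j - 1) mod 3. (62 - 1) mod 3 = 1, so s(62) = s(2) = 10.

10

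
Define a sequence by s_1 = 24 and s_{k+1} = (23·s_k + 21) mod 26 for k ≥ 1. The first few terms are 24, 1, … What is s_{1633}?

We have s_1 = 24; s_2 = 1; s_3 = 18; s_4 = 19; s_5 = 16; s_6 = 25; s_7 = 24.
The sequence repeats with period 6.
(1633 - 1) mod 6 = 0, so s_{1633} = s_1 = 24.

24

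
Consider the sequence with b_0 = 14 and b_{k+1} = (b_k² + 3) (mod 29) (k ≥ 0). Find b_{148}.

16

We have b_0 = 14,  b_1 = 25,  b_2 = 19,  b_3 = 16,  b_4 = 27,  b_5 = 7,  b_6 = 23,  b_7 = 10,  b_8 = 16.
Since b_8 = b_3 = 16, the sequence is eventually periodic: after a pre-period of length 3 it cycles with period 5.
For k ≥ 3, b_k depends only on (k - 3) mod 5. (148 - 3) mod 5 = 0, so b_{148} = b_3 = 16.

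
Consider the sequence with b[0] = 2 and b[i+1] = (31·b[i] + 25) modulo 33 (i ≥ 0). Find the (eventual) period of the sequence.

15

Listing terms: b[0] = 2; b[1] = 21; b[2] = 16; b[3] = 26; b[4] = 6; b[5] = 13; b[6] = 32; b[7] = 27; b[8] = 4; b[9] = 17; b[10] = 24; b[11] = 10; b[12] = 5; b[13] = 15; b[14] = 28; b[15] = 2.
The sequence repeats with period 15.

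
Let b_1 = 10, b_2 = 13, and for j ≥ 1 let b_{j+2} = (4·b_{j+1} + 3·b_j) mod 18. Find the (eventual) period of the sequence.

We have b_1 = 10; b_2 = 13; b_3 = 10; b_4 = 7; b_5 = 4; b_6 = 1; b_7 = 16; b_8 = 13; b_9 = 10.
Since (b_8, b_9) = (b_2, b_3) = (13, 10) (two consecutive terms determine the rest), the sequence is eventually periodic: after a pre-period of length 1 it cycles with period 6.

6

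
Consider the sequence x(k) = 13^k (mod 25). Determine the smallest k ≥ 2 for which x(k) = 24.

10

x(1) = 13; x(2) = 19; x(3) = 22; x(4) = 11; x(5) = 18; x(6) = 9; x(7) = 17; x(8) = 21; x(9) = 23; x(10) = 24; x(11) = 12; x(12) = 6; x(13) = 3; x(14) = 14; x(15) = 7; x(16) = 16; x(17) = 8; x(18) = 4; x(19) = 2; x(20) = 1; x(21) = 13.
Since x(21) = x(1) = 13, the sequence is periodic with period 20.
The value 24 first appears (with k ≥ 2) at x(10).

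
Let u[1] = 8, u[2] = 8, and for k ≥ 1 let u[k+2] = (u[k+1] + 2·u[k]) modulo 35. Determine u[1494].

28

Listing terms: u[1] = 8,  u[2] = 8,  u[3] = 24,  u[4] = 5,  u[5] = 18,  u[6] = 28,  u[7] = 29,  u[8] = 15,  u[9] = 3,  u[10] = 33,  u[11] = 4,  u[12] = 0,  u[13] = 8,  u[14] = 8.
The sequence repeats with period 12.
So u[1494] = u[1 + ((1494-1) mod 12)] = u[6] = 28.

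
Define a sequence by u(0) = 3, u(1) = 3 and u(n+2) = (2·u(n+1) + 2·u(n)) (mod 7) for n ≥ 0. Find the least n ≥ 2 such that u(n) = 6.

Computing terms: u(0) = 3,  u(1) = 3,  u(2) = 5,  u(3) = 2,  u(4) = 0,  u(5) = 4,  u(6) = 1,  u(7) = 3,  u(8) = 1,  u(9) = 1,  u(10) = 4,  u(11) = 3,  u(12) = 0,  u(13) = 6,  u(14) = 5,  u(15) = 1,  u(16) = 5,  u(17) = 5,  u(18) = 6,  u(19) = 1,  u(20) = 0,  u(21) = 2,  u(22) = 4,  u(23) = 5,  u(24) = 4,  u(25) = 4,  u(26) = 2,  u(27) = 5,  u(28) = 0,  u(29) = 3,  u(30) = 6,  u(31) = 4,  u(32) = 6,  u(33) = 6,  u(34) = 3,  u(35) = 4,  u(36) = 0,  u(37) = 1,  u(38) = 2,  u(39) = 6,  u(40) = 2,  u(41) = 2,  u(42) = 1,  u(43) = 6,  u(44) = 0,  u(45) = 5,  u(46) = 3,  u(47) = 2,  u(48) = 3,  u(49) = 3.
Since (u(48), u(49)) = (u(0), u(1)) = (3, 3) (two consecutive terms determine the rest), the sequence is periodic with period 48.
The value 6 first appears (with n ≥ 2) at u(13).

13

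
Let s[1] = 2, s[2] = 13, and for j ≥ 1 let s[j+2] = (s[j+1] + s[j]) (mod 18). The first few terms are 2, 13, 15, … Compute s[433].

2

s[1] = 2,  s[2] = 13,  s[3] = 15,  s[4] = 10,  s[5] = 7,  s[6] = 17,  s[7] = 6,  s[8] = 5,  s[9] = 11,  s[10] = 16,  s[11] = 9,  s[12] = 7,  s[13] = 16,  s[14] = 5,  s[15] = 3,  s[16] = 8,  s[17] = 11,  s[18] = 1,  s[19] = 12,  s[20] = 13,  s[21] = 7,  s[22] = 2,  s[23] = 9,  s[24] = 11,  s[25] = 2,  s[26] = 13.
The sequence repeats with period 24.
So s[433] = s[1 + ((433-1) mod 24)] = s[1] = 2.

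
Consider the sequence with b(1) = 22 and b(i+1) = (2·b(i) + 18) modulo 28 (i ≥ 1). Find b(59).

Listing terms: b(1) = 22,  b(2) = 6,  b(3) = 2,  b(4) = 22.
The sequence repeats with period 3.
(59 - 1) mod 3 = 1, so b(59) = b(2) = 6.

6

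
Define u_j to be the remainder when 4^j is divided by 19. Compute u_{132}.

11

Computing terms: u_0 = 1, u_1 = 4, u_2 = 16, u_3 = 7, u_4 = 9, u_5 = 17, u_6 = 11, u_7 = 6, u_8 = 5, u_9 = 1.
The sequence repeats with period 9.
So u_{132} = u_{0 + ((132-0) mod 9)} = u_6 = 11.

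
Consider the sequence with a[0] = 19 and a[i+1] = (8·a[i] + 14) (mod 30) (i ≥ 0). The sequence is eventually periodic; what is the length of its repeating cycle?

4

a[0] = 19,  a[1] = 16,  a[2] = 22,  a[3] = 10,  a[4] = 4,  a[5] = 16.
Since a[5] = a[1] = 16, the sequence is eventually periodic: after a pre-period of length 1 it cycles with period 4.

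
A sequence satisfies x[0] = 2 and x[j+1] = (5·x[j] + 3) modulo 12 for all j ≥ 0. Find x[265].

Listing terms: x[0] = 2; x[1] = 1; x[2] = 8; x[3] = 7; x[4] = 2.
The sequence repeats with period 4.
So x[265] = x[0 + ((265-0) mod 4)] = x[1] = 1.

1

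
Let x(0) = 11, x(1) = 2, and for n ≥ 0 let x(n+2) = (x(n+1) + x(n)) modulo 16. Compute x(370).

4

Listing terms: x(0) = 11; x(1) = 2; x(2) = 13; x(3) = 15; x(4) = 12; x(5) = 11; x(6) = 7; x(7) = 2; x(8) = 9; x(9) = 11; x(10) = 4; x(11) = 15; x(12) = 3; x(13) = 2; x(14) = 5; x(15) = 7; x(16) = 12; x(17) = 3; x(18) = 15; x(19) = 2; x(20) = 1; x(21) = 3; x(22) = 4; x(23) = 7; x(24) = 11; x(25) = 2.
Since (x(24), x(25)) = (x(0), x(1)) = (11, 2) (two consecutive terms determine the rest), the sequence is periodic with period 24.
So x(370) = x(0 + ((370-0) mod 24)) = x(10) = 4.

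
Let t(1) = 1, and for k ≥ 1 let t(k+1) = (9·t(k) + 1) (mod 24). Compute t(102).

We have t(1) = 1; t(2) = 10; t(3) = 19; t(4) = 4; t(5) = 13; t(6) = 22; t(7) = 7; t(8) = 16; t(9) = 1.
Since t(9) = t(1) = 1, the sequence is periodic with period 8.
(102 - 1) mod 8 = 5, so t(102) = t(6) = 22.

22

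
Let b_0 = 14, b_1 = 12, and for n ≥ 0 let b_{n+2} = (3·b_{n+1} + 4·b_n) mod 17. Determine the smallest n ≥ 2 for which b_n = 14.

4

Listing terms: b_0 = 14, b_1 = 12, b_2 = 7, b_3 = 1, b_4 = 14, b_5 = 12.
The sequence repeats with period 4.
The value 14 next appears (with n ≥ 2) at b_4.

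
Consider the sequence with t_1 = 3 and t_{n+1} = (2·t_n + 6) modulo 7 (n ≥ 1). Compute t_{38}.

5

t_1 = 3,  t_2 = 5,  t_3 = 2,  t_4 = 3.
Since t_4 = t_1 = 3, the sequence is periodic with period 3.
(38 - 1) mod 3 = 1, so t_{38} = t_2 = 5.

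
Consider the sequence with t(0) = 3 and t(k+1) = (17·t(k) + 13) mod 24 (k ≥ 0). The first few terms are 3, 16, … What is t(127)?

t(0) = 3; t(1) = 16; t(2) = 21; t(3) = 10; t(4) = 15; t(5) = 4; t(6) = 9; t(7) = 22; t(8) = 3.
Since t(8) = t(0) = 3, the sequence is periodic with period 8.
(127 - 0) mod 8 = 7, so t(127) = t(7) = 22.

22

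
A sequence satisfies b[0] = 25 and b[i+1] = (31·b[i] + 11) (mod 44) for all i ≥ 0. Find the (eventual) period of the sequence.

Listing terms: b[0] = 25; b[1] = 38; b[2] = 1; b[3] = 42; b[4] = 37; b[5] = 14; b[6] = 5; b[7] = 34; b[8] = 9; b[9] = 26; b[10] = 25.
The sequence repeats with period 10.

10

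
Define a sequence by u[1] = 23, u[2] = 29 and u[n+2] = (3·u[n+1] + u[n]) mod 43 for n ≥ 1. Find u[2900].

29

Computing terms: u[1] = 23,  u[2] = 29,  u[3] = 24,  u[4] = 15,  u[5] = 26,  u[6] = 7,  u[7] = 4,  u[8] = 19,  u[9] = 18,  u[10] = 30,  u[11] = 22,  u[12] = 10,  u[13] = 9,  u[14] = 37,  u[15] = 34,  u[16] = 10,  u[17] = 21,  u[18] = 30,  u[19] = 25,  u[20] = 19,  u[21] = 39,  u[22] = 7,  u[23] = 17,  u[24] = 15,  u[25] = 19,  u[26] = 29,  u[27] = 20,  u[28] = 3,  u[29] = 29,  u[30] = 4,  u[31] = 41,  u[32] = 41,  u[33] = 35,  u[34] = 17,  u[35] = 0,  u[36] = 17,  u[37] = 8,  u[38] = 41,  u[39] = 2,  u[40] = 4,  u[41] = 14,  u[42] = 3,  u[43] = 23,  u[44] = 29.
Since (u[43], u[44]) = (u[1], u[2]) = (23, 29) (two consecutive terms determine the rest), the sequence is periodic with period 42.
So u[2900] = u[1 + ((2900-1) mod 42)] = u[2] = 29.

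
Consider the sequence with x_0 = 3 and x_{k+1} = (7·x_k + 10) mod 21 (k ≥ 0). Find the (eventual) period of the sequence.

3

Computing terms: x_0 = 3, x_1 = 10, x_2 = 17, x_3 = 3.
Since x_3 = x_0 = 3, the sequence is periodic with period 3.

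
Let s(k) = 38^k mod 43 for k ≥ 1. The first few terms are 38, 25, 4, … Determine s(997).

24

Computing terms: s(1) = 38,  s(2) = 25,  s(3) = 4,  s(4) = 23,  s(5) = 14,  s(6) = 16,  s(7) = 6,  s(8) = 13,  s(9) = 21,  s(10) = 24,  s(11) = 9,  s(12) = 41,  s(13) = 10,  s(14) = 36,  s(15) = 35,  s(16) = 40,  s(17) = 15,  s(18) = 11,  s(19) = 31,  s(20) = 17,  s(21) = 1,  s(22) = 38.
Since s(22) = s(1) = 38, the sequence is periodic with period 21.
So s(997) = s(1 + ((997-1) mod 21)) = s(10) = 24.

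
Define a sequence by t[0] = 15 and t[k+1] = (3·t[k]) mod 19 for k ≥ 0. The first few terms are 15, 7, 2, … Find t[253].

7

t[0] = 15,  t[1] = 7,  t[2] = 2,  t[3] = 6,  t[4] = 18,  t[5] = 16,  t[6] = 10,  t[7] = 11,  t[8] = 14,  t[9] = 4,  t[10] = 12,  t[11] = 17,  t[12] = 13,  t[13] = 1,  t[14] = 3,  t[15] = 9,  t[16] = 8,  t[17] = 5,  t[18] = 15.
Since t[18] = t[0] = 15, the sequence is periodic with period 18.
(253 - 0) mod 18 = 1, so t[253] = t[1] = 7.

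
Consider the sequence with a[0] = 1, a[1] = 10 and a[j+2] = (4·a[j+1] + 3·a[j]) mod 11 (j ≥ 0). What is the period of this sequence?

40

We have a[0] = 1; a[1] = 10; a[2] = 10; a[3] = 4; a[4] = 2; a[5] = 9; a[6] = 9; a[7] = 8; a[8] = 4; a[9] = 7; a[10] = 7; a[11] = 5; a[12] = 8; a[13] = 3; a[14] = 3; a[15] = 10; a[16] = 5; a[17] = 6; a[18] = 6; a[19] = 9; a[20] = 10; a[21] = 1; a[22] = 1; a[23] = 7; a[24] = 9; a[25] = 2; a[26] = 2; a[27] = 3; a[28] = 7; a[29] = 4; a[30] = 4; a[31] = 6; a[32] = 3; a[33] = 8; a[34] = 8; a[35] = 1; a[36] = 6; a[37] = 5; a[38] = 5; a[39] = 2; a[40] = 1; a[41] = 10.
The sequence repeats with period 40.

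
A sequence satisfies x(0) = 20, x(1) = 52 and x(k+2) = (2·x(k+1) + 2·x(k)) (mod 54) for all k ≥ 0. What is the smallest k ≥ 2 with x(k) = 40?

Computing terms: x(0) = 20; x(1) = 52; x(2) = 36; x(3) = 14; x(4) = 46; x(5) = 12; x(6) = 8; x(7) = 40; x(8) = 42; x(9) = 2; x(10) = 34; x(11) = 18; x(12) = 50; x(13) = 28; x(14) = 48; x(15) = 44; x(16) = 22; x(17) = 24; x(18) = 38; x(19) = 16; x(20) = 0; x(21) = 32; x(22) = 10; x(23) = 30; x(24) = 26; x(25) = 4; x(26) = 6; x(27) = 20; x(28) = 52.
Since (x(27), x(28)) = (x(0), x(1)) = (20, 52) (two consecutive terms determine the rest), the sequence is periodic with period 27.
The value 40 first appears (with k ≥ 2) at x(7).

7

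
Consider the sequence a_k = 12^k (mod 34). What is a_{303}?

Listing terms: a_0 = 1,  a_1 = 12,  a_2 = 8,  a_3 = 28,  a_4 = 30,  a_5 = 20,  a_6 = 2,  a_7 = 24,  a_8 = 16,  a_9 = 22,  a_{10} = 26,  a_{11} = 6,  a_{12} = 4,  a_{13} = 14,  a_{14} = 32,  a_{15} = 10,  a_{16} = 18,  a_{17} = 12.
Since a_{17} = a_1 = 12, the sequence is eventually periodic: after a pre-period of length 1 it cycles with period 16.
For k ≥ 1, a_k depends only on (k - 1) mod 16. (303 - 1) mod 16 = 14, so a_{303} = a_{15} = 10.

10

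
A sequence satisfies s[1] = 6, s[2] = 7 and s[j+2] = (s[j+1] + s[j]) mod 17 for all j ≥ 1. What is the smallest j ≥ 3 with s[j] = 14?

s[1] = 6; s[2] = 7; s[3] = 13; s[4] = 3; s[5] = 16; s[6] = 2; s[7] = 1; s[8] = 3; s[9] = 4; s[10] = 7; s[11] = 11; s[12] = 1; s[13] = 12; s[14] = 13; s[15] = 8; s[16] = 4; s[17] = 12; s[18] = 16; s[19] = 11; s[20] = 10; s[21] = 4; s[22] = 14; s[23] = 1; s[24] = 15; s[25] = 16; s[26] = 14; s[27] = 13; s[28] = 10; s[29] = 6; s[30] = 16; s[31] = 5; s[32] = 4; s[33] = 9; s[34] = 13; s[35] = 5; s[36] = 1; s[37] = 6; s[38] = 7.
Since (s[37], s[38]) = (s[1], s[2]) = (6, 7) (two consecutive terms determine the rest), the sequence is periodic with period 36.
The value 14 first appears (with j ≥ 3) at s[22].

22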